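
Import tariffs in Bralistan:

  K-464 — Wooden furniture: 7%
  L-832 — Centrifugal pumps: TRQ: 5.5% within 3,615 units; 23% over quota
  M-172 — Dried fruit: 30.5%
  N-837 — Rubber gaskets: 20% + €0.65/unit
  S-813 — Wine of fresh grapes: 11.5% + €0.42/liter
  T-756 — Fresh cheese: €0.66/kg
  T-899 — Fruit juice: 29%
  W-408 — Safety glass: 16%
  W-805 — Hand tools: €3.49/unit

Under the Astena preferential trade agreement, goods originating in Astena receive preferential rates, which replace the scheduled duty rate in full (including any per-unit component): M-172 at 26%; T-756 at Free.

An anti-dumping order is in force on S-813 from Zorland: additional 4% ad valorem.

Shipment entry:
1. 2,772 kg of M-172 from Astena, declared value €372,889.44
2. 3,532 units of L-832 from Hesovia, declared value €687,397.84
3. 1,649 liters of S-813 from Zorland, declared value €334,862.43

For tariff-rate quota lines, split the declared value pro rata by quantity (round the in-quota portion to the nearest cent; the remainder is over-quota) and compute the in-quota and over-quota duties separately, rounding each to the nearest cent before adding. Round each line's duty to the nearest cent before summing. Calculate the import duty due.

€187,354.39

Line 1 (M-172, Astena, 2,772 kg, €372,889.44):
Base rate for M-172 is 30.5%.
Origin Astena qualifies under the Bralistan–Astena agreement and M-172 is covered: preferential rate 26% applies instead.
Duty = €372,889.44 × 26% = €96,951.25.
Line 2 (L-832, Hesovia, 3,532 units, €687,397.84):
Code L-832 is under a tariff-rate quota (threshold 3,615 units). Quantity 3,532 units is within the quota, so the in-quota rate 5.5% applies to the full value.
Duty = €687,397.84 × 5.5% = €37,806.88.
Line 3 (S-813, Zorland, 1,649 liters, €334,862.43):
Base rate for S-813 is 11.5% + €0.42/liter.
Additional duty on S-813 from Zorland: +4%. Applied ad valorem rate: 11.5% + 4% = 15.5%.
Duty = €334,862.43 × 15.5% + 1,649 × €0.42 = €52,596.26.
Total = €96,951.25 + €37,806.88 + €52,596.26 = €187,354.39.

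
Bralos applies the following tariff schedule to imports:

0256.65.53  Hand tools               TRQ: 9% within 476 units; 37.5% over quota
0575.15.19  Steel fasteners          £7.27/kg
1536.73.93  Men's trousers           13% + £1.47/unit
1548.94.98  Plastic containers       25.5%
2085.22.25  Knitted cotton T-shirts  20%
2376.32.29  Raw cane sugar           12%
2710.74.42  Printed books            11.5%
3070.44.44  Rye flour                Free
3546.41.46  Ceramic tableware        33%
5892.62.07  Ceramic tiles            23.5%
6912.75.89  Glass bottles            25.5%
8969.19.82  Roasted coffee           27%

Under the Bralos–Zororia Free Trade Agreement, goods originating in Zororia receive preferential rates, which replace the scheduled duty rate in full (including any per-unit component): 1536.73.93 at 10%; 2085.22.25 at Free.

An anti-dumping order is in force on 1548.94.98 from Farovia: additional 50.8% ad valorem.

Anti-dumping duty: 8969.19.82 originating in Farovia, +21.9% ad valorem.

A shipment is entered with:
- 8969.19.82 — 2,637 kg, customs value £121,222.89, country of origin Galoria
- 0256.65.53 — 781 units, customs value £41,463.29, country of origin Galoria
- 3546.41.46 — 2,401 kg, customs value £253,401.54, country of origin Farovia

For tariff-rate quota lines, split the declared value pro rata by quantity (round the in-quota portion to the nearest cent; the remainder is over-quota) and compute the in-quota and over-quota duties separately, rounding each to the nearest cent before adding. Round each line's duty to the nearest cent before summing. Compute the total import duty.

Line 1 (8969.19.82, Galoria, 2,637 kg, £121,222.89):
Base rate for 8969.19.82 is 27%.
The additional-duty order on 8969.19.82 targets Farovia, not Galoria; it does not apply.
Duty = £121,222.89 × 27% = £32,730.18.
Line 2 (0256.65.53, Galoria, 781 units, £41,463.29):
Code 0256.65.53 is under a tariff-rate quota (threshold 476 units). In-quota: 476 units at 9%; over-quota: 305 units at 37.5%.
Pro-rata value split: in-quota = £41,463.29 × 476/781 = £25,270.84; over-quota = £41,463.29 − £25,270.84 = £16,192.45.
In-quota duty = £25,270.84 × 9% = £2,274.38. Over-quota duty = £16,192.45 × 37.5% = £6,072.17.
Line duty = £2,274.38 + £6,072.17 = £8,346.55.
Line 3 (3546.41.46, Farovia, 2,401 kg, £253,401.54):
Base rate for 3546.41.46 is 33%.
Duty = £253,401.54 × 33% = £83,622.51.
Total = £32,730.18 + £8,346.55 + £83,622.51 = £124,699.24.

£124,699.24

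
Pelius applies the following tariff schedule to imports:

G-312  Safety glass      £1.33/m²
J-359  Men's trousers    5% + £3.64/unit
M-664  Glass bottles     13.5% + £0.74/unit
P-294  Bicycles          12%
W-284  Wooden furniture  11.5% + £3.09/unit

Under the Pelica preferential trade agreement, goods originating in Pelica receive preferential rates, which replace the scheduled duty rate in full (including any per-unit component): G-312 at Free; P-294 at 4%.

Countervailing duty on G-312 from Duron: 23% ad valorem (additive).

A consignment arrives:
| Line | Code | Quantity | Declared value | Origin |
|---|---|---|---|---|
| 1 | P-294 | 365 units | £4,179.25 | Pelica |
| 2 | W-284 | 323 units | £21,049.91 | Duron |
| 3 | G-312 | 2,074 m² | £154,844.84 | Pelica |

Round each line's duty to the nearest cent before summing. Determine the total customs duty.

Line 1 (P-294, Pelica, 365 units, £4,179.25):
Base rate for P-294 is 12%.
Origin Pelica qualifies under the Pelius–Pelica agreement and P-294 is covered: preferential rate 4% applies instead.
Duty = £4,179.25 × 4% = £167.17.
Line 2 (W-284, Duron, 323 units, £21,049.91):
Base rate for W-284 is 11.5% + £3.09/unit.
Duty = £21,049.91 × 11.5% + 323 × £3.09 = £3,418.81.
Line 3 (G-312, Pelica, 2,074 m², £154,844.84):
Base rate for G-312 is £1.33/m².
Origin Pelica qualifies under the Pelius–Pelica agreement and G-312 is covered: preferential rate Free applies instead.
The additional-duty order on G-312 targets Duron, not Pelica; it does not apply.
Duty = £154,844.84 × 0% = £0.00.
Total = £167.17 + £3,418.81 + £0.00 = £3,585.98.

£3,585.98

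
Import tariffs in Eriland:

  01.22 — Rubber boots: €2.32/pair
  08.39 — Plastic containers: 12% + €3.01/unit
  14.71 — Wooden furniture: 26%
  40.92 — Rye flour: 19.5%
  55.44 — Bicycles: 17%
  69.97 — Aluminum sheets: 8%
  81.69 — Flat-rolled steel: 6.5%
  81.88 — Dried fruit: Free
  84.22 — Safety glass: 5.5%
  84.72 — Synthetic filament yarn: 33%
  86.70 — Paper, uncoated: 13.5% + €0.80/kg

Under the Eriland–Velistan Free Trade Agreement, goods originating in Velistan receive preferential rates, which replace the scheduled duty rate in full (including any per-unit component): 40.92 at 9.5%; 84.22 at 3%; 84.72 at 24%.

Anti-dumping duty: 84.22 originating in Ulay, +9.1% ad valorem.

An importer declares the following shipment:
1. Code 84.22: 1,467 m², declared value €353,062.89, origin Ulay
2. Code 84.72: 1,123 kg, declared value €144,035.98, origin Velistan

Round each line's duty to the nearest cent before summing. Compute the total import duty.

€86,115.82

Line 1 (84.22, Ulay, 1,467 m², €353,062.89):
Base rate for 84.22 is 5.5%.
84.22 has an FTA preferential rate, but origin Ulay is not Velistan; base rate stands.
Additional duty on 84.22 from Ulay: +9.1%. Applied ad valorem rate: 5.5% + 9.1% = 14.6%.
Duty = €353,062.89 × 14.6% = €51,547.18.
Line 2 (84.72, Velistan, 1,123 kg, €144,035.98):
Base rate for 84.72 is 33%.
Origin Velistan qualifies under the Eriland–Velistan agreement and 84.72 is covered: preferential rate 24% applies instead.
Duty = €144,035.98 × 24% = €34,568.64.
Total = €51,547.18 + €34,568.64 = €86,115.82.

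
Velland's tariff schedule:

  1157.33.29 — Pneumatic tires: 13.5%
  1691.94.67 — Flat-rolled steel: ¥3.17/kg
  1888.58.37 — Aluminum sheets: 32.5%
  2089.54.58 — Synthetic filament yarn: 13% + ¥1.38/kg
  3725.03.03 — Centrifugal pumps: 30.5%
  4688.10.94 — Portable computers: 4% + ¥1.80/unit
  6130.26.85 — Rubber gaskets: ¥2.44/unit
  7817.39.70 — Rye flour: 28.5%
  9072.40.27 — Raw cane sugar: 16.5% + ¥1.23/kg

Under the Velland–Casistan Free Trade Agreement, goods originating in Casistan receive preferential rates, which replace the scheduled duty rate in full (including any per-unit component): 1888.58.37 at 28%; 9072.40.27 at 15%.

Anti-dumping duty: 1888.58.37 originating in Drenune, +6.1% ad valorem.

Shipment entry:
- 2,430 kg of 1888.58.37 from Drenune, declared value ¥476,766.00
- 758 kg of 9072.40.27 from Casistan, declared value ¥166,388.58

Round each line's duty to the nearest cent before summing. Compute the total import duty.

Line 1 (1888.58.37, Drenune, 2,430 kg, ¥476,766.00):
Base rate for 1888.58.37 is 32.5%.
1888.58.37 has an FTA preferential rate, but origin Drenune is not Casistan; base rate stands.
Additional duty on 1888.58.37 from Drenune: +6.1%. Applied ad valorem rate: 32.5% + 6.1% = 38.6%.
Duty = ¥476,766.00 × 38.6% = ¥184,031.68.
Line 2 (9072.40.27, Casistan, 758 kg, ¥166,388.58):
Base rate for 9072.40.27 is 16.5% + ¥1.23/kg.
Origin Casistan qualifies under the Velland–Casistan agreement and 9072.40.27 is covered: preferential rate 15% applies instead.
Duty = ¥166,388.58 × 15% = ¥24,958.29.
Total = ¥184,031.68 + ¥24,958.29 = ¥208,989.97.

¥208,989.97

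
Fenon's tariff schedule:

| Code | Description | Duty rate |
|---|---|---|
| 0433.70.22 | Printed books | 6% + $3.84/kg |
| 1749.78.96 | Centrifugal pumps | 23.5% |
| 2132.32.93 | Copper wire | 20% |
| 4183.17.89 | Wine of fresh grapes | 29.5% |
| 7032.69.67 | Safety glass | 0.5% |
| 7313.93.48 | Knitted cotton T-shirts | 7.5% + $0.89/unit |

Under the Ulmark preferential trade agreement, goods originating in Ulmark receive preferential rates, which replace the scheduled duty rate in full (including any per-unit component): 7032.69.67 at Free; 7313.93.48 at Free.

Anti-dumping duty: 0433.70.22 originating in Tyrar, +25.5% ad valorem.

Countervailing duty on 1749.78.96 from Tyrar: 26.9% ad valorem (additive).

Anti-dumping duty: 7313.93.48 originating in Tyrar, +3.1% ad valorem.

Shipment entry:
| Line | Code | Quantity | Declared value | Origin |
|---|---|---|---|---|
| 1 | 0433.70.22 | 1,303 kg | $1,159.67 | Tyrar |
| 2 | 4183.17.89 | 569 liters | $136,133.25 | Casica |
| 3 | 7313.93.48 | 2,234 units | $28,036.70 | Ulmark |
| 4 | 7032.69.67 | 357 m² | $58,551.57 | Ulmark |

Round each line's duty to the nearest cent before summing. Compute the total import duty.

Line 1 (0433.70.22, Tyrar, 1,303 kg, $1,159.67):
Base rate for 0433.70.22 is 6% + $3.84/kg.
Additional duty on 0433.70.22 from Tyrar: +25.5%. Applied ad valorem rate: 6% + 25.5% = 31.5%.
Duty = $1,159.67 × 31.5% + 1,303 × $3.84 = $5,368.82.
Line 2 (4183.17.89, Casica, 569 liters, $136,133.25):
Base rate for 4183.17.89 is 29.5%.
Duty = $136,133.25 × 29.5% = $40,159.31.
Line 3 (7313.93.48, Ulmark, 2,234 units, $28,036.70):
Base rate for 7313.93.48 is 7.5% + $0.89/unit.
Origin Ulmark qualifies under the Fenon–Ulmark agreement and 7313.93.48 is covered: preferential rate Free applies instead.
The additional-duty order on 7313.93.48 targets Tyrar, not Ulmark; it does not apply.
Duty = $28,036.70 × 0% = $0.00.
Line 4 (7032.69.67, Ulmark, 357 m², $58,551.57):
Base rate for 7032.69.67 is 0.5%.
Origin Ulmark qualifies under the Fenon–Ulmark agreement and 7032.69.67 is covered: preferential rate Free applies instead.
Duty = $58,551.57 × 0% = $0.00.
Total = $5,368.82 + $40,159.31 + $0.00 + $0.00 = $45,528.13.

$45,528.13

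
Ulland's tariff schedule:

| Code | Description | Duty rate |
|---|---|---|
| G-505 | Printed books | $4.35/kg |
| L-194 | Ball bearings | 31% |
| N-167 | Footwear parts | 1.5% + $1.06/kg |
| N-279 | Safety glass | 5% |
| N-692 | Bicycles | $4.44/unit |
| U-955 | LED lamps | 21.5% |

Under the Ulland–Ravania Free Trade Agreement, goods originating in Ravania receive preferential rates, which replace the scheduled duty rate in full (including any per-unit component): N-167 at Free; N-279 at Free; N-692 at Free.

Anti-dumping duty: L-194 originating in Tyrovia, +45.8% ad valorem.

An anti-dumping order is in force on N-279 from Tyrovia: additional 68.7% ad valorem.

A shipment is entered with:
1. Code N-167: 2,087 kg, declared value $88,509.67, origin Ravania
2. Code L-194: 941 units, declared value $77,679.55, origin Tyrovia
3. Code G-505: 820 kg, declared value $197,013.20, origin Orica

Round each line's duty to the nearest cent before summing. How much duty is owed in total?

Line 1 (N-167, Ravania, 2,087 kg, $88,509.67):
Base rate for N-167 is 1.5% + $1.06/kg.
Origin Ravania qualifies under the Ulland–Ravania agreement and N-167 is covered: preferential rate Free applies instead.
Duty = $88,509.67 × 0% = $0.00.
Line 2 (L-194, Tyrovia, 941 units, $77,679.55):
Base rate for L-194 is 31%.
Additional duty on L-194 from Tyrovia: +45.8%. Applied ad valorem rate: 31% + 45.8% = 76.8%.
Duty = $77,679.55 × 76.8% = $59,657.89.
Line 3 (G-505, Orica, 820 kg, $197,013.20):
Base rate for G-505 is $4.35/kg.
Duty = 820 × $4.35 = $3,567.00.
Total = $0.00 + $59,657.89 + $3,567.00 = $63,224.89.

$63,224.89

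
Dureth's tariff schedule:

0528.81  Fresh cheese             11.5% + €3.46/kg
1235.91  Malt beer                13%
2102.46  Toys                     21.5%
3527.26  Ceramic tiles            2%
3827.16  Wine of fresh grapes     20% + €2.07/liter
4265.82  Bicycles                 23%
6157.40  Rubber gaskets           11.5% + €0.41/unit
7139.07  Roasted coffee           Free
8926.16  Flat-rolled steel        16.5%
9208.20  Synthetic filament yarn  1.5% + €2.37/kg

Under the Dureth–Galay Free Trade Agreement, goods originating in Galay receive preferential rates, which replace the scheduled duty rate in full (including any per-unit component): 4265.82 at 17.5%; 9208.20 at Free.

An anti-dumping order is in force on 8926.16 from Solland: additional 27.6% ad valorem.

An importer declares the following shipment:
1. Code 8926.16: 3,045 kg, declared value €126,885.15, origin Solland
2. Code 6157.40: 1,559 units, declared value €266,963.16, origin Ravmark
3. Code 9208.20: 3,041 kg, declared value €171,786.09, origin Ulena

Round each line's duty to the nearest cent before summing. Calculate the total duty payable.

€97,080.26

Line 1 (8926.16, Solland, 3,045 kg, €126,885.15):
Base rate for 8926.16 is 16.5%.
Additional duty on 8926.16 from Solland: +27.6%. Applied ad valorem rate: 16.5% + 27.6% = 44.1%.
Duty = €126,885.15 × 44.1% = €55,956.35.
Line 2 (6157.40, Ravmark, 1,559 units, €266,963.16):
Base rate for 6157.40 is 11.5% + €0.41/unit.
Duty = €266,963.16 × 11.5% + 1,559 × €0.41 = €31,339.95.
Line 3 (9208.20, Ulena, 3,041 kg, €171,786.09):
Base rate for 9208.20 is 1.5% + €2.37/kg.
9208.20 has an FTA preferential rate, but origin Ulena is not Galay; base rate stands.
Duty = €171,786.09 × 1.5% + 3,041 × €2.37 = €9,783.96.
Total = €55,956.35 + €31,339.95 + €9,783.96 = €97,080.26.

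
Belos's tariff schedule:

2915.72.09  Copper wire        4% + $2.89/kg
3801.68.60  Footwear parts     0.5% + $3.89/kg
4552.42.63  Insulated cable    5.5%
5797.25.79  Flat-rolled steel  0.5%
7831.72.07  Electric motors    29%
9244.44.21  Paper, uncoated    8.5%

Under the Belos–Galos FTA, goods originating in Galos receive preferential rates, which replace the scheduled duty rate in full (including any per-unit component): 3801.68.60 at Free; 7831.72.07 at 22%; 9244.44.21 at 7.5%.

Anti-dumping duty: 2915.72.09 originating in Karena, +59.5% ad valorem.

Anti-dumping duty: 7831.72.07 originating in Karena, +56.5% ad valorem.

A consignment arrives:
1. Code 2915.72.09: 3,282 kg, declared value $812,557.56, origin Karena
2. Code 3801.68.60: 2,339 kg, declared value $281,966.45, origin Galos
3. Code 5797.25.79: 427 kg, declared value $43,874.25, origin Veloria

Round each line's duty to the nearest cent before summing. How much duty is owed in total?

$525,678.40

Line 1 (2915.72.09, Karena, 3,282 kg, $812,557.56):
Base rate for 2915.72.09 is 4% + $2.89/kg.
Additional duty on 2915.72.09 from Karena: +59.5%. Applied ad valorem rate: 4% + 59.5% = 63.5%.
Duty = $812,557.56 × 63.5% + 3,282 × $2.89 = $525,459.03.
Line 2 (3801.68.60, Galos, 2,339 kg, $281,966.45):
Base rate for 3801.68.60 is 0.5% + $3.89/kg.
Origin Galos qualifies under the Belos–Galos agreement and 3801.68.60 is covered: preferential rate Free applies instead.
Duty = $281,966.45 × 0% = $0.00.
Line 3 (5797.25.79, Veloria, 427 kg, $43,874.25):
Base rate for 5797.25.79 is 0.5%.
Duty = $43,874.25 × 0.5% = $219.37.
Total = $525,459.03 + $0.00 + $219.37 = $525,678.40.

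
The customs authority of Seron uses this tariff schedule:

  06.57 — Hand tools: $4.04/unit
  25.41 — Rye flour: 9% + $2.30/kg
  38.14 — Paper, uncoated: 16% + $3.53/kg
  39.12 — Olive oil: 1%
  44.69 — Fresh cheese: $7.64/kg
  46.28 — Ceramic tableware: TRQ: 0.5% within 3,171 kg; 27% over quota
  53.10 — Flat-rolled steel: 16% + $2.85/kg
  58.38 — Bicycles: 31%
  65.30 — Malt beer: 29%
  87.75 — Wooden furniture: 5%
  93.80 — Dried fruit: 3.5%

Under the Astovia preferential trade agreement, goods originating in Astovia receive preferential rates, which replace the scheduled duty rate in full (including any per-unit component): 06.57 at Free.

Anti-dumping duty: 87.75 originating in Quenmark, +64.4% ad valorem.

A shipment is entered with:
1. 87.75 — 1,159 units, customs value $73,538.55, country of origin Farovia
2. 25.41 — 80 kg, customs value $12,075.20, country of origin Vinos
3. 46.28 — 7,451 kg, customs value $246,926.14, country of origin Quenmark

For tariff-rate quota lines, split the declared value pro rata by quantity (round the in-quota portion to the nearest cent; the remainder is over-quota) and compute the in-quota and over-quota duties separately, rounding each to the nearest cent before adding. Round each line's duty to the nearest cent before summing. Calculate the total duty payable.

$43,769.71

Line 1 (87.75, Farovia, 1,159 units, $73,538.55):
Base rate for 87.75 is 5%.
The additional-duty order on 87.75 targets Quenmark, not Farovia; it does not apply.
Duty = $73,538.55 × 5% = $3,676.93.
Line 2 (25.41, Vinos, 80 kg, $12,075.20):
Base rate for 25.41 is 9% + $2.30/kg.
Duty = $12,075.20 × 9% + 80 × $2.30 = $1,270.77.
Line 3 (46.28, Quenmark, 7,451 kg, $246,926.14):
Code 46.28 is under a tariff-rate quota (threshold 3,171 kg). In-quota: 3,171 kg at 0.5%; over-quota: 4,280 kg at 27%.
Pro-rata value split: in-quota = $246,926.14 × 3,171/7,451 = $105,086.94; over-quota = $246,926.14 − $105,086.94 = $141,839.20.
In-quota duty = $105,086.94 × 0.5% = $525.43. Over-quota duty = $141,839.20 × 27% = $38,296.58.
Line duty = $525.43 + $38,296.58 = $38,822.01.
Total = $3,676.93 + $1,270.77 + $38,822.01 = $43,769.71.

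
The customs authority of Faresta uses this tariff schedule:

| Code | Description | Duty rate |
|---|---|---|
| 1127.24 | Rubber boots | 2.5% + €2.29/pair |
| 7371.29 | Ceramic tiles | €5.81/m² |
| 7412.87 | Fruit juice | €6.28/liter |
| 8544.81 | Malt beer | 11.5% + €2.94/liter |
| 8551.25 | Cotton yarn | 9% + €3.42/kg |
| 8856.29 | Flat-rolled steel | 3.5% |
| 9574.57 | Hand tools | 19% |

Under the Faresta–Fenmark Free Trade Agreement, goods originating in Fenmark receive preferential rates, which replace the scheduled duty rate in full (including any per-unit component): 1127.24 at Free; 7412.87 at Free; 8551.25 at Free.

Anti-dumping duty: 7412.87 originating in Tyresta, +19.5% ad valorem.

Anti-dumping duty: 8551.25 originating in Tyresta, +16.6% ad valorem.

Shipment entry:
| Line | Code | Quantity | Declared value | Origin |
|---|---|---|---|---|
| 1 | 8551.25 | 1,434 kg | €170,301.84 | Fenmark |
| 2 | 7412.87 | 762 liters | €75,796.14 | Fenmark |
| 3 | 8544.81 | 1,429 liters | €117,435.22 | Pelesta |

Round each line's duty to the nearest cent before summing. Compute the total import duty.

€17,706.31

Line 1 (8551.25, Fenmark, 1,434 kg, €170,301.84):
Base rate for 8551.25 is 9% + €3.42/kg.
Origin Fenmark qualifies under the Faresta–Fenmark agreement and 8551.25 is covered: preferential rate Free applies instead.
The additional-duty order on 8551.25 targets Tyresta, not Fenmark; it does not apply.
Duty = €170,301.84 × 0% = €0.00.
Line 2 (7412.87, Fenmark, 762 liters, €75,796.14):
Base rate for 7412.87 is €6.28/liter.
Origin Fenmark qualifies under the Faresta–Fenmark agreement and 7412.87 is covered: preferential rate Free applies instead.
The additional-duty order on 7412.87 targets Tyresta, not Fenmark; it does not apply.
Duty = €75,796.14 × 0% = €0.00.
Line 3 (8544.81, Pelesta, 1,429 liters, €117,435.22):
Base rate for 8544.81 is 11.5% + €2.94/liter.
Duty = €117,435.22 × 11.5% + 1,429 × €2.94 = €17,706.31.
Total = €0.00 + €0.00 + €17,706.31 = €17,706.31.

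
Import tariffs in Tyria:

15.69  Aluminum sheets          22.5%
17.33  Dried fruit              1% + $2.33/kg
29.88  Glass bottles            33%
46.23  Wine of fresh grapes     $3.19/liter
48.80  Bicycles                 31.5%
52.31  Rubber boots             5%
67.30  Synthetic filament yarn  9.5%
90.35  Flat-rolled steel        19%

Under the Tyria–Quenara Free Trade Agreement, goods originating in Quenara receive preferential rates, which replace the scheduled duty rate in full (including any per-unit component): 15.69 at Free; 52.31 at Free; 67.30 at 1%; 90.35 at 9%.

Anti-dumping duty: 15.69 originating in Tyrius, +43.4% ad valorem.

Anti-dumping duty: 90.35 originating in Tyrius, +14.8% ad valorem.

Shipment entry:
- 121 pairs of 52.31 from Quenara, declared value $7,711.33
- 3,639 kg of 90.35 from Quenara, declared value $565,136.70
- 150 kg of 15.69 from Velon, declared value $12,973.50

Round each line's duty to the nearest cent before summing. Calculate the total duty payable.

$53,781.34

Line 1 (52.31, Quenara, 121 pairs, $7,711.33):
Base rate for 52.31 is 5%.
Origin Quenara qualifies under the Tyria–Quenara agreement and 52.31 is covered: preferential rate Free applies instead.
Duty = $7,711.33 × 0% = $0.00.
Line 2 (90.35, Quenara, 3,639 kg, $565,136.70):
Base rate for 90.35 is 19%.
Origin Quenara qualifies under the Tyria–Quenara agreement and 90.35 is covered: preferential rate 9% applies instead.
The additional-duty order on 90.35 targets Tyrius, not Quenara; it does not apply.
Duty = $565,136.70 × 9% = $50,862.30.
Line 3 (15.69, Velon, 150 kg, $12,973.50):
Base rate for 15.69 is 22.5%.
15.69 has an FTA preferential rate, but origin Velon is not Quenara; base rate stands.
The additional-duty order on 15.69 targets Tyrius, not Velon; it does not apply.
Duty = $12,973.50 × 22.5% = $2,919.04.
Total = $0.00 + $50,862.30 + $2,919.04 = $53,781.34.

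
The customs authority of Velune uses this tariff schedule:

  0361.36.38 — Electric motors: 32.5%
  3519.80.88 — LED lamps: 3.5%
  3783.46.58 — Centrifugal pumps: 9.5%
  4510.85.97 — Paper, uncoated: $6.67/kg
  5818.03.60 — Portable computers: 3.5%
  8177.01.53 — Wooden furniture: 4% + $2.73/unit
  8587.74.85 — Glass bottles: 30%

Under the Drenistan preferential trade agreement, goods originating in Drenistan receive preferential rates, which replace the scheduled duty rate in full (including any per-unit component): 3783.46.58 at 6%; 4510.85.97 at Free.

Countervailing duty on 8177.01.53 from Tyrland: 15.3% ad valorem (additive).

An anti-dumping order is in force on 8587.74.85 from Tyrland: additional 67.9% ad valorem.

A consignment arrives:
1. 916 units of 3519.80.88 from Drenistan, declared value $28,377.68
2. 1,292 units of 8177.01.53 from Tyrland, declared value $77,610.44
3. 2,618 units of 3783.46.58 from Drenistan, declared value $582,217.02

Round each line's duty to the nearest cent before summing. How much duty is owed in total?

Line 1 (3519.80.88, Drenistan, 916 units, $28,377.68):
Base rate for 3519.80.88 is 3.5%.
Origin Drenistan is the FTA partner but 3519.80.88 is not on the preference list; base rate stands.
Duty = $28,377.68 × 3.5% = $993.22.
Line 2 (8177.01.53, Tyrland, 1,292 units, $77,610.44):
Base rate for 8177.01.53 is 4% + $2.73/unit.
Additional duty on 8177.01.53 from Tyrland: +15.3%. Applied ad valorem rate: 4% + 15.3% = 19.3%.
Duty = $77,610.44 × 19.3% + 1,292 × $2.73 = $18,505.97.
Line 3 (3783.46.58, Drenistan, 2,618 units, $582,217.02):
Base rate for 3783.46.58 is 9.5%.
Origin Drenistan qualifies under the Velune–Drenistan agreement and 3783.46.58 is covered: preferential rate 6% applies instead.
Duty = $582,217.02 × 6% = $34,933.02.
Total = $993.22 + $18,505.97 + $34,933.02 = $54,432.21.

$54,432.21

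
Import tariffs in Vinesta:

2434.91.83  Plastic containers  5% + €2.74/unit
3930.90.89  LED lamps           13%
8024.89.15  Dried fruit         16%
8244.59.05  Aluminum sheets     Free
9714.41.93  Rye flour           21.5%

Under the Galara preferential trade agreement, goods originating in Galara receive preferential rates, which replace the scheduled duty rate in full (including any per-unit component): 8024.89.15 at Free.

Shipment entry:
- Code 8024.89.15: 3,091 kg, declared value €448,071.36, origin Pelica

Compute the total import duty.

€71,691.42

Line 1 (8024.89.15, Pelica, 3,091 kg, €448,071.36):
Base rate for 8024.89.15 is 16%.
8024.89.15 has an FTA preferential rate, but origin Pelica is not Galara; base rate stands.
Duty = €448,071.36 × 16% = €71,691.42.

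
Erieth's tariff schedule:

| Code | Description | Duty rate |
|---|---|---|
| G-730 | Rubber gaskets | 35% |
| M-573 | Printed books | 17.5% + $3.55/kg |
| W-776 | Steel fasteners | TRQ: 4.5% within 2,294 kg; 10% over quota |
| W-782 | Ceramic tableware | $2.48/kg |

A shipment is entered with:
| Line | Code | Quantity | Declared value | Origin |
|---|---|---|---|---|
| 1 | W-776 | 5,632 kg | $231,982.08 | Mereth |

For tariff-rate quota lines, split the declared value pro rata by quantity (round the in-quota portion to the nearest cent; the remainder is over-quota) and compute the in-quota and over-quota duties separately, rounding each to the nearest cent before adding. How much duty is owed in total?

Line 1 (W-776, Mereth, 5,632 kg, $231,982.08):
Code W-776 is under a tariff-rate quota (threshold 2,294 kg). In-quota: 2,294 kg at 4.5%; over-quota: 3,338 kg at 10%.
Pro-rata value split: in-quota = $231,982.08 × 2,294/5,632 = $94,489.86; over-quota = $231,982.08 − $94,489.86 = $137,492.22.
In-quota duty = $94,489.86 × 4.5% = $4,252.04. Over-quota duty = $137,492.22 × 10% = $13,749.22.
Line duty = $4,252.04 + $13,749.22 = $18,001.26.

$18,001.26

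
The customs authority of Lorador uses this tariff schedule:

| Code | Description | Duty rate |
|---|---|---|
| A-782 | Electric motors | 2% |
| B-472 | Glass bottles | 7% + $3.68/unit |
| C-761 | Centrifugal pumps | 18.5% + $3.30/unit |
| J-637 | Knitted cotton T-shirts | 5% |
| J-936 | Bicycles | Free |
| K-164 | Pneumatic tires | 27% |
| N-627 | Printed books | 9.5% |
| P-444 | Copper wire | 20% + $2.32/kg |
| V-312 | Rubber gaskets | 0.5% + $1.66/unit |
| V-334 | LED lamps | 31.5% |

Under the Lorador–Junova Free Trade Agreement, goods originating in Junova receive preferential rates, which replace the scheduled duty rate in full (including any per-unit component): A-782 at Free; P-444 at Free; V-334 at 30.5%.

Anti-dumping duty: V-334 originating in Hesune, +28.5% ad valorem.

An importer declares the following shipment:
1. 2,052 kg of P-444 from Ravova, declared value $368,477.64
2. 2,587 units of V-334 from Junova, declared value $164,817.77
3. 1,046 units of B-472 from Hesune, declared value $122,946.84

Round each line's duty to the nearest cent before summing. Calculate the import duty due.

$141,181.15

Line 1 (P-444, Ravova, 2,052 kg, $368,477.64):
Base rate for P-444 is 20% + $2.32/kg.
P-444 has an FTA preferential rate, but origin Ravova is not Junova; base rate stands.
Duty = $368,477.64 × 20% + 2,052 × $2.32 = $78,456.17.
Line 2 (V-334, Junova, 2,587 units, $164,817.77):
Base rate for V-334 is 31.5%.
Origin Junova qualifies under the Lorador–Junova agreement and V-334 is covered: preferential rate 30.5% applies instead.
The additional-duty order on V-334 targets Hesune, not Junova; it does not apply.
Duty = $164,817.77 × 30.5% = $50,269.42.
Line 3 (B-472, Hesune, 1,046 units, $122,946.84):
Base rate for B-472 is 7% + $3.68/unit.
Duty = $122,946.84 × 7% + 1,046 × $3.68 = $12,455.56.
Total = $78,456.17 + $50,269.42 + $12,455.56 = $141,181.15.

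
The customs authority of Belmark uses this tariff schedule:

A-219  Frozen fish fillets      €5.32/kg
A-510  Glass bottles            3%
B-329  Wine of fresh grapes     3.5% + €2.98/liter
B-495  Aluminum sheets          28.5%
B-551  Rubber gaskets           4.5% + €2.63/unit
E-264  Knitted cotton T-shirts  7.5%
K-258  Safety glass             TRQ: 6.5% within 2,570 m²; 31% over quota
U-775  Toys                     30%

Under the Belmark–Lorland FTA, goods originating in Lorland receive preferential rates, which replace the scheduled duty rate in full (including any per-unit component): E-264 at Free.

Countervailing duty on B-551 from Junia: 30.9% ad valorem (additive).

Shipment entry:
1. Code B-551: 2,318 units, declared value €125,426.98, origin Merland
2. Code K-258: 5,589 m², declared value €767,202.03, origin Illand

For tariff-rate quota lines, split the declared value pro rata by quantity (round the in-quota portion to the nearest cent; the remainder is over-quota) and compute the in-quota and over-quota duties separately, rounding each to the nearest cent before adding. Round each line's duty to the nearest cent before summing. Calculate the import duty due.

Line 1 (B-551, Merland, 2,318 units, €125,426.98):
Base rate for B-551 is 4.5% + €2.63/unit.
The additional-duty order on B-551 targets Junia, not Merland; it does not apply.
Duty = €125,426.98 × 4.5% + 2,318 × €2.63 = €11,740.55.
Line 2 (K-258, Illand, 5,589 m², €767,202.03):
Code K-258 is under a tariff-rate quota (threshold 2,570 m²). In-quota: 2,570 m² at 6.5%; over-quota: 3,019 m² at 31%.
Pro-rata value split: in-quota = €767,202.03 × 2,570/5,589 = €352,783.90; over-quota = €767,202.03 − €352,783.90 = €414,418.13.
In-quota duty = €352,783.90 × 6.5% = €22,930.95. Over-quota duty = €414,418.13 × 31% = €128,469.62.
Line duty = €22,930.95 + €128,469.62 = €151,400.57.
Total = €11,740.55 + €151,400.57 = €163,141.12.

€163,141.12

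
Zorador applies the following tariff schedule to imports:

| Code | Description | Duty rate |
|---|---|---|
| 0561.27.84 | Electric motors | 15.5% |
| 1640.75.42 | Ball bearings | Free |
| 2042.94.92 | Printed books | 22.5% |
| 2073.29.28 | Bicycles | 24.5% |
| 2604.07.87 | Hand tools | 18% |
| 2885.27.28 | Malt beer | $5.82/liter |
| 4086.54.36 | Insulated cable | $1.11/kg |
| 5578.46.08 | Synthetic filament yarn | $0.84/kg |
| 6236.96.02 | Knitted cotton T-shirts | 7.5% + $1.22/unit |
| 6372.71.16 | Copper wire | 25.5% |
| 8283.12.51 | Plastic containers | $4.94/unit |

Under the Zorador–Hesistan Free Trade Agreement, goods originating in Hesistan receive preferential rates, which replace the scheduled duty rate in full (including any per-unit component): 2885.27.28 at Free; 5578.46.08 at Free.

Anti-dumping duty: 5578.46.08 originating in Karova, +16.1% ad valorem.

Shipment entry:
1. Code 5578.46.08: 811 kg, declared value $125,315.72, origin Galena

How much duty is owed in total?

$681.24

Line 1 (5578.46.08, Galena, 811 kg, $125,315.72):
Base rate for 5578.46.08 is $0.84/kg.
5578.46.08 has an FTA preferential rate, but origin Galena is not Hesistan; base rate stands.
The additional-duty order on 5578.46.08 targets Karova, not Galena; it does not apply.
Duty = 811 × $0.84 = $681.24.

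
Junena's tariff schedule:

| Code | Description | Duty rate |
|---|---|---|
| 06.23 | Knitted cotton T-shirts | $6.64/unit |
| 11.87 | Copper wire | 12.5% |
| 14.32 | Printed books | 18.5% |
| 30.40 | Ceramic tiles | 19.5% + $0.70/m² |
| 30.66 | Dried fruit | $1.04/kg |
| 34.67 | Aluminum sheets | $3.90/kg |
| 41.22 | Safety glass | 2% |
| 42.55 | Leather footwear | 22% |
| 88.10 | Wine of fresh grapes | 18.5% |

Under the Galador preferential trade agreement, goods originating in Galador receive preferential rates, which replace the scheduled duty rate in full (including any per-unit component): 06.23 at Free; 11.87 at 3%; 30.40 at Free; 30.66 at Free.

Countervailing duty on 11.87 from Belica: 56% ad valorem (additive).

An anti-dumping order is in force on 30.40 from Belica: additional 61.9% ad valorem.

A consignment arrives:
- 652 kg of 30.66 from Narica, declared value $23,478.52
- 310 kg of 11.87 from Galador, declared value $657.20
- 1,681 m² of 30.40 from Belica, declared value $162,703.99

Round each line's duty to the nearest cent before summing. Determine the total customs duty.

Line 1 (30.66, Narica, 652 kg, $23,478.52):
Base rate for 30.66 is $1.04/kg.
30.66 has an FTA preferential rate, but origin Narica is not Galador; base rate stands.
Duty = 652 × $1.04 = $678.08.
Line 2 (11.87, Galador, 310 kg, $657.20):
Base rate for 11.87 is 12.5%.
Origin Galador qualifies under the Junena–Galador agreement and 11.87 is covered: preferential rate 3% applies instead.
The additional-duty order on 11.87 targets Belica, not Galador; it does not apply.
Duty = $657.20 × 3% = $19.72.
Line 3 (30.40, Belica, 1,681 m², $162,703.99):
Base rate for 30.40 is 19.5% + $0.70/m².
30.40 has an FTA preferential rate, but origin Belica is not Galador; base rate stands.
Additional duty on 30.40 from Belica: +61.9%. Applied ad valorem rate: 19.5% + 61.9% = 81.4%.
Duty = $162,703.99 × 81.4% + 1,681 × $0.70 = $133,617.75.
Total = $678.08 + $19.72 + $133,617.75 = $134,315.55.

$134,315.55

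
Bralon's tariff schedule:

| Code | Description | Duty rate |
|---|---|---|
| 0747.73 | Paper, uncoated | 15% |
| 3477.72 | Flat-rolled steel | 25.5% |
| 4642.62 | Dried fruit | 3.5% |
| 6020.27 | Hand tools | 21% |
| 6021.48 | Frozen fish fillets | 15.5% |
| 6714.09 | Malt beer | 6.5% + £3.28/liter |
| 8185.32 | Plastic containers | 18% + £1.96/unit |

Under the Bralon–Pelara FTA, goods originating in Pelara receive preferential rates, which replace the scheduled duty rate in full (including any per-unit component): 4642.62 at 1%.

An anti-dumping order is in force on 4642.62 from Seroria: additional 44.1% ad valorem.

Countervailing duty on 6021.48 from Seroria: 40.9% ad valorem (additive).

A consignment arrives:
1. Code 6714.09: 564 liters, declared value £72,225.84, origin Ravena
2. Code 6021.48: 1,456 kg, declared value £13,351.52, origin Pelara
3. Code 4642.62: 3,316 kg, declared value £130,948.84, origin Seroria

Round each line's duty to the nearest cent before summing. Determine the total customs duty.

Line 1 (6714.09, Ravena, 564 liters, £72,225.84):
Base rate for 6714.09 is 6.5% + £3.28/liter.
Duty = £72,225.84 × 6.5% + 564 × £3.28 = £6,544.60.
Line 2 (6021.48, Pelara, 1,456 kg, £13,351.52):
Base rate for 6021.48 is 15.5%.
Origin Pelara is the FTA partner but 6021.48 is not on the preference list; base rate stands.
The additional-duty order on 6021.48 targets Seroria, not Pelara; it does not apply.
Duty = £13,351.52 × 15.5% = £2,069.49.
Line 3 (4642.62, Seroria, 3,316 kg, £130,948.84):
Base rate for 4642.62 is 3.5%.
4642.62 has an FTA preferential rate, but origin Seroria is not Pelara; base rate stands.
Additional duty on 4642.62 from Seroria: +44.1%. Applied ad valorem rate: 3.5% + 44.1% = 47.6%.
Duty = £130,948.84 × 47.6% = £62,331.65.
Total = £6,544.60 + £2,069.49 + £62,331.65 = £70,945.74.

£70,945.74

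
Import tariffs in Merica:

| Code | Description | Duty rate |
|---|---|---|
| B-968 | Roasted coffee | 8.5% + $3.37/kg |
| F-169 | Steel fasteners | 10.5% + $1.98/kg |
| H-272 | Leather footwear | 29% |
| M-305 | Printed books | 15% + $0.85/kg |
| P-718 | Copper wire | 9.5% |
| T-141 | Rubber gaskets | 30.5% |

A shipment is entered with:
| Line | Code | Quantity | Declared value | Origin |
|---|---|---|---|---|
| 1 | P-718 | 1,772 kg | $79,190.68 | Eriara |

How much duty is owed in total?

$7,523.11

Line 1 (P-718, Eriara, 1,772 kg, $79,190.68):
Base rate for P-718 is 9.5%.
Duty = $79,190.68 × 9.5% = $7,523.11.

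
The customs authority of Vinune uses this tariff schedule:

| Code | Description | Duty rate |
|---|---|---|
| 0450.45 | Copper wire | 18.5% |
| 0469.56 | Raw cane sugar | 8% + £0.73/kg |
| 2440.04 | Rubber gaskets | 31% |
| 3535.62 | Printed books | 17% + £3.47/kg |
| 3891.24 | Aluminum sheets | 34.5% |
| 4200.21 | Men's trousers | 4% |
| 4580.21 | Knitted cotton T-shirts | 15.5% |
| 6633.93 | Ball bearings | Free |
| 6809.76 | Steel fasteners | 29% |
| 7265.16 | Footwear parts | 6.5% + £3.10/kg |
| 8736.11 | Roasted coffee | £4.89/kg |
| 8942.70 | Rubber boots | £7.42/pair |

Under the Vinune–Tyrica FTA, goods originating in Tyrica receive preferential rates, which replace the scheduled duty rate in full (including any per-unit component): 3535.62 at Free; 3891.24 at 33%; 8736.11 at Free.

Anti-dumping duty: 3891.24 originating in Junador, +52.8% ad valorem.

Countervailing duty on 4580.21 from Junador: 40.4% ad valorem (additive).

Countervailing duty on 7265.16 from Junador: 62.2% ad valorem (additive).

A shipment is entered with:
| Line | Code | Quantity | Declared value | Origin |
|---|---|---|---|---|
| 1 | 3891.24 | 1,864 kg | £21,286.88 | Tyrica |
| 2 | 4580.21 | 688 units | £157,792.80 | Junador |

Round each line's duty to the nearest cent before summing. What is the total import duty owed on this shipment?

Line 1 (3891.24, Tyrica, 1,864 kg, £21,286.88):
Base rate for 3891.24 is 34.5%.
Origin Tyrica qualifies under the Vinune–Tyrica agreement and 3891.24 is covered: preferential rate 33% applies instead.
The additional-duty order on 3891.24 targets Junador, not Tyrica; it does not apply.
Duty = £21,286.88 × 33% = £7,024.67.
Line 2 (4580.21, Junador, 688 units, £157,792.80):
Base rate for 4580.21 is 15.5%.
Additional duty on 4580.21 from Junador: +40.4%. Applied ad valorem rate: 15.5% + 40.4% = 55.9%.
Duty = £157,792.80 × 55.9% = £88,206.18.
Total = £7,024.67 + £88,206.18 = £95,230.85.

£95,230.85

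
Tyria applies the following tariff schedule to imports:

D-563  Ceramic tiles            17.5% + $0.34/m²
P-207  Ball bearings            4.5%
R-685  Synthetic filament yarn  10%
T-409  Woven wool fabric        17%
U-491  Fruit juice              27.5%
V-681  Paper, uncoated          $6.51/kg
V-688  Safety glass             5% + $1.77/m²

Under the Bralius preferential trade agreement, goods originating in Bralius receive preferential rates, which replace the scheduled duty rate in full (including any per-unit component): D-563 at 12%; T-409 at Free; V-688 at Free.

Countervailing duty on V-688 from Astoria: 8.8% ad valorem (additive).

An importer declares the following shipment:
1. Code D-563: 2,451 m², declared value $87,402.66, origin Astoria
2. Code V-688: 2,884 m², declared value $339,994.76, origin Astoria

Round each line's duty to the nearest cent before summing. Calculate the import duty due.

Line 1 (D-563, Astoria, 2,451 m², $87,402.66):
Base rate for D-563 is 17.5% + $0.34/m².
D-563 has an FTA preferential rate, but origin Astoria is not Bralius; base rate stands.
Duty = $87,402.66 × 17.5% + 2,451 × $0.34 = $16,128.81.
Line 2 (V-688, Astoria, 2,884 m², $339,994.76):
Base rate for V-688 is 5% + $1.77/m².
V-688 has an FTA preferential rate, but origin Astoria is not Bralius; base rate stands.
Additional duty on V-688 from Astoria: +8.8%. Applied ad valorem rate: 5% + 8.8% = 13.8%.
Duty = $339,994.76 × 13.8% + 2,884 × $1.77 = $52,023.96.
Total = $16,128.81 + $52,023.96 = $68,152.77.

$68,152.77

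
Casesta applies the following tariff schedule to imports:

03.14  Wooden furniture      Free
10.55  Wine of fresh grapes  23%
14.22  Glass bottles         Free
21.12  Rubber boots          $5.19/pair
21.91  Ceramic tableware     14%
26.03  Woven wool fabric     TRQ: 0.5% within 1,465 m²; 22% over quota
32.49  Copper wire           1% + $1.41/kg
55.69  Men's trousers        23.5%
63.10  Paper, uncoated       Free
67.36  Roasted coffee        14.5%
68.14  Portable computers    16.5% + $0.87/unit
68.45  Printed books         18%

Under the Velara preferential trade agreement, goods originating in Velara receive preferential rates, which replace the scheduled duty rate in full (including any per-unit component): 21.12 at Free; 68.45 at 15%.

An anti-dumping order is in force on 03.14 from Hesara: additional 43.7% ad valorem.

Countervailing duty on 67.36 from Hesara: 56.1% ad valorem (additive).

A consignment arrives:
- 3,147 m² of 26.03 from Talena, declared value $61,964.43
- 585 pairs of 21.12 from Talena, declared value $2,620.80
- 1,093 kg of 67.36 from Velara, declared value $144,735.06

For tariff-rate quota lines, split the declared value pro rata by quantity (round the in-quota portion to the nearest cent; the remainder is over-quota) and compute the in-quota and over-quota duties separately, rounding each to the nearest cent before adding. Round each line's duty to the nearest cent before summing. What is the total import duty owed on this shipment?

$31,453.05

Line 1 (26.03, Talena, 3,147 m², $61,964.43):
Code 26.03 is under a tariff-rate quota (threshold 1,465 m²). In-quota: 1,465 m² at 0.5%; over-quota: 1,682 m² at 22%.
Pro-rata value split: in-quota = $61,964.43 × 1,465/3,147 = $28,845.85; over-quota = $61,964.43 − $28,845.85 = $33,118.58.
In-quota duty = $28,845.85 × 0.5% = $144.23. Over-quota duty = $33,118.58 × 22% = $7,286.09.
Line duty = $144.23 + $7,286.09 = $7,430.32.
Line 2 (21.12, Talena, 585 pairs, $2,620.80):
Base rate for 21.12 is $5.19/pair.
21.12 has an FTA preferential rate, but origin Talena is not Velara; base rate stands.
Duty = 585 × $5.19 = $3,036.15.
Line 3 (67.36, Velara, 1,093 kg, $144,735.06):
Base rate for 67.36 is 14.5%.
Origin Velara is the FTA partner but 67.36 is not on the preference list; base rate stands.
The additional-duty order on 67.36 targets Hesara, not Velara; it does not apply.
Duty = $144,735.06 × 14.5% = $20,986.58.
Total = $7,430.32 + $3,036.15 + $20,986.58 = $31,453.05.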